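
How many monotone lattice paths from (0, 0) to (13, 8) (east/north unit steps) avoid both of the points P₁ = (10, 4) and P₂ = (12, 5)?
Number of paths = 155715

Inclusion–exclusion. Total paths: C(21, 13) = 203490. Through P₁: C(14, 10)·C(7, 3) = 35035. Through P₂: C(17, 12)·C(4, 1) = 24752. Since P₁ is strictly southwest of P₂, a monotone path through both must visit P₁ then P₂; paths through both = C(14, 10)·C(3, 2)·C(4, 1) = 12012. Avoid both = 203490 − 35035 − 24752 + 12012 = 155715.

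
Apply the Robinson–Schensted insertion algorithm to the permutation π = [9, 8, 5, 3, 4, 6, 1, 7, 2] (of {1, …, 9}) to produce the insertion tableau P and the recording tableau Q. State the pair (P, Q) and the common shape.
P = [1, 2, 6, 7] / [3, 4] / [5] / [8] / [9];  Q = [1, 5, 6, 8] / [2, 9] / [3] / [4] / [7];  common shape = (4, 2, 1, 1, 1)

Row-insert the values π_1, π_2, … into P one at a time, bumping the leftmost entry strictly greater than the inserted value down to the next row. The recording tableau Q records, in position (i, j), the step at which that cell was added to P.
  Insert 9 (step 1): P = [9];  Q = [1]
  Insert 8 (step 2): P = [8] / [9];  Q = [1] / [2]
  Insert 5 (step 3): P = [5] / [8] / [9];  Q = [1] / [2] / [3]
  Insert 3 (step 4): P = [3] / [5] / [8] / [9];  Q = [1] / [2] / [3] / [4]
  Insert 4 (step 5): P = [3, 4] / [5] / [8] / [9];  Q = [1, 5] / [2] / [3] / [4]
  Insert 6 (step 6): P = [3, 4, 6] / [5] / [8] / [9];  Q = [1, 5, 6] / [2] / [3] / [4]
  Insert 1 (step 7): P = [1, 4, 6] / [3] / [5] / [8] / [9];  Q = [1, 5, 6] / [2] / [3] / [4] / [7]
  Insert 7 (step 8): P = [1, 4, 6, 7] / [3] / [5] / [8] / [9];  Q = [1, 5, 6, 8] / [2] / [3] / [4] / [7]
  Insert 2 (step 9): P = [1, 2, 6, 7] / [3, 4] / [5] / [8] / [9];  Q = [1, 5, 6, 8] / [2, 9] / [3] / [4] / [7]
Final shape: (4, 2, 1, 1, 1).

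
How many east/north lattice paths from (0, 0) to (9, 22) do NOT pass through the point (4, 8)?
Number of paths = 14404215

Total paths from (0, 0) to (9, 22): C(31, 9) = 20160075. Paths through (4, 8): (paths (0, 0) → (4, 8)) × (paths (4, 8) → (9, 22)) = C(12, 4) · C(19, 5) = 495 · 11628 = 5755860. Avoidance count = 20160075 − 5755860 = 14404215.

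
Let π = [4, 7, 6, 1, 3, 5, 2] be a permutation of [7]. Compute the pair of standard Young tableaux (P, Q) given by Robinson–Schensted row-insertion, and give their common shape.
P = [1, 2, 5] / [3, 6] / [4] / [7];  Q = [1, 2, 6] / [3, 5] / [4] / [7];  common shape = (3, 2, 1, 1)

Row-insert the values π_1, π_2, … into P one at a time, bumping the leftmost entry strictly greater than the inserted value down to the next row. The recording tableau Q records, in position (i, j), the step at which that cell was added to P.
  Insert 4 (step 1): P = [4];  Q = [1]
  Insert 7 (step 2): P = [4, 7];  Q = [1, 2]
  Insert 6 (step 3): P = [4, 6] / [7];  Q = [1, 2] / [3]
  Insert 1 (step 4): P = [1, 6] / [4] / [7];  Q = [1, 2] / [3] / [4]
  Insert 3 (step 5): P = [1, 3] / [4, 6] / [7];  Q = [1, 2] / [3, 5] / [4]
  Insert 5 (step 6): P = [1, 3, 5] / [4, 6] / [7];  Q = [1, 2, 6] / [3, 5] / [4]
  Insert 2 (step 7): P = [1, 2, 5] / [3, 6] / [4] / [7];  Q = [1, 2, 6] / [3, 5] / [4] / [7]
Final shape: (3, 2, 1, 1).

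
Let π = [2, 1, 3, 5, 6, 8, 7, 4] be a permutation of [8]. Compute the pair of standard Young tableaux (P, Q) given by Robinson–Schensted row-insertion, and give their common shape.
P = [1, 3, 4, 6, 7] / [2, 5] / [8];  Q = [1, 3, 4, 5, 6] / [2, 7] / [8];  common shape = (5, 2, 1)

Row-insert the values π_1, π_2, … into P one at a time, bumping the leftmost entry strictly greater than the inserted value down to the next row. The recording tableau Q records, in position (i, j), the step at which that cell was added to P.
  Insert 2 (step 1): P = [2];  Q = [1]
  Insert 1 (step 2): P = [1] / [2];  Q = [1] / [2]
  Insert 3 (step 3): P = [1, 3] / [2];  Q = [1, 3] / [2]
  Insert 5 (step 4): P = [1, 3, 5] / [2];  Q = [1, 3, 4] / [2]
  Insert 6 (step 5): P = [1, 3, 5, 6] / [2];  Q = [1, 3, 4, 5] / [2]
  Insert 8 (step 6): P = [1, 3, 5, 6, 8] / [2];  Q = [1, 3, 4, 5, 6] / [2]
  Insert 7 (step 7): P = [1, 3, 5, 6, 7] / [2, 8];  Q = [1, 3, 4, 5, 6] / [2, 7]
  Insert 4 (step 8): P = [1, 3, 4, 6, 7] / [2, 5] / [8];  Q = [1, 3, 4, 5, 6] / [2, 7] / [8]
Final shape: (5, 2, 1).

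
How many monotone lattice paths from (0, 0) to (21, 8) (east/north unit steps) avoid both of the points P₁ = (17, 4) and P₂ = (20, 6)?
Number of paths = 3362055

Inclusion–exclusion. Total paths: C(29, 21) = 4292145. Through P₁: C(21, 17)·C(8, 4) = 418950. Through P₂: C(26, 20)·C(3, 1) = 690690. Since P₁ is strictly southwest of P₂, a monotone path through both must visit P₁ then P₂; paths through both = C(21, 17)·C(5, 3)·C(3, 1) = 179550. Avoid both = 4292145 − 418950 − 690690 + 179550 = 3362055.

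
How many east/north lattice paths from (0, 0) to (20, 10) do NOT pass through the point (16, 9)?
Number of paths = 19830140

Total paths from (0, 0) to (20, 10): C(30, 20) = 30045015. Paths through (16, 9): (paths (0, 0) → (16, 9)) × (paths (16, 9) → (20, 10)) = C(25, 16) · C(5, 4) = 2042975 · 5 = 10214875. Avoidance count = 30045015 − 10214875 = 19830140.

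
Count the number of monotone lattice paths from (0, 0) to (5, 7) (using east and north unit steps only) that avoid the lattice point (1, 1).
Number of paths = 372

Total paths from (0, 0) to (5, 7): C(12, 5) = 792. Paths through (1, 1): (paths (0, 0) → (1, 1)) × (paths (1, 1) → (5, 7)) = C(2, 1) · C(10, 4) = 2 · 210 = 420. Avoidance count = 792 − 420 = 372.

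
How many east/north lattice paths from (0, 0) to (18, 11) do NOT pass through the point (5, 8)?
Number of paths = 33876570

Total paths from (0, 0) to (18, 11): C(29, 18) = 34597290. Paths through (5, 8): (paths (0, 0) → (5, 8)) × (paths (5, 8) → (18, 11)) = C(13, 5) · C(16, 13) = 1287 · 560 = 720720. Avoidance count = 34597290 − 720720 = 33876570.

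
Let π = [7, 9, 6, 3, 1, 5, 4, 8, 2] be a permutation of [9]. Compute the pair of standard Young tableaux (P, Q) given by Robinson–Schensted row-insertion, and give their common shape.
P = [1, 2, 8] / [3, 4] / [5, 9] / [6] / [7];  Q = [1, 2, 8] / [3, 6] / [4, 7] / [5] / [9];  common shape = (3, 2, 2, 1, 1)

Row-insert the values π_1, π_2, … into P one at a time, bumping the leftmost entry strictly greater than the inserted value down to the next row. The recording tableau Q records, in position (i, j), the step at which that cell was added to P.
  Insert 7 (step 1): P = [7];  Q = [1]
  Insert 9 (step 2): P = [7, 9];  Q = [1, 2]
  Insert 6 (step 3): P = [6, 9] / [7];  Q = [1, 2] / [3]
  Insert 3 (step 4): P = [3, 9] / [6] / [7];  Q = [1, 2] / [3] / [4]
  Insert 1 (step 5): P = [1, 9] / [3] / [6] / [7];  Q = [1, 2] / [3] / [4] / [5]
  Insert 5 (step 6): P = [1, 5] / [3, 9] / [6] / [7];  Q = [1, 2] / [3, 6] / [4] / [5]
  Insert 4 (step 7): P = [1, 4] / [3, 5] / [6, 9] / [7];  Q = [1, 2] / [3, 6] / [4, 7] / [5]
  Insert 8 (step 8): P = [1, 4, 8] / [3, 5] / [6, 9] / [7];  Q = [1, 2, 8] / [3, 6] / [4, 7] / [5]
  Insert 2 (step 9): P = [1, 2, 8] / [3, 4] / [5, 9] / [6] / [7];  Q = [1, 2, 8] / [3, 6] / [4, 7] / [5] / [9]
Final shape: (3, 2, 2, 1, 1).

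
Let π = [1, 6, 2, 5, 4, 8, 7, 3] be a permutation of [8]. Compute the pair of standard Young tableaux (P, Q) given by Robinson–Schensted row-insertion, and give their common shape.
P = [1, 2, 3, 7] / [4, 8] / [5] / [6];  Q = [1, 2, 4, 6] / [3, 7] / [5] / [8];  common shape = (4, 2, 1, 1)

Row-insert the values π_1, π_2, … into P one at a time, bumping the leftmost entry strictly greater than the inserted value down to the next row. The recording tableau Q records, in position (i, j), the step at which that cell was added to P.
  Insert 1 (step 1): P = [1];  Q = [1]
  Insert 6 (step 2): P = [1, 6];  Q = [1, 2]
  Insert 2 (step 3): P = [1, 2] / [6];  Q = [1, 2] / [3]
  Insert 5 (step 4): P = [1, 2, 5] / [6];  Q = [1, 2, 4] / [3]
  Insert 4 (step 5): P = [1, 2, 4] / [5] / [6];  Q = [1, 2, 4] / [3] / [5]
  Insert 8 (step 6): P = [1, 2, 4, 8] / [5] / [6];  Q = [1, 2, 4, 6] / [3] / [5]
  Insert 7 (step 7): P = [1, 2, 4, 7] / [5, 8] / [6];  Q = [1, 2, 4, 6] / [3, 7] / [5]
  Insert 3 (step 8): P = [1, 2, 3, 7] / [4, 8] / [5] / [6];  Q = [1, 2, 4, 6] / [3, 7] / [5] / [8]
Final shape: (4, 2, 1, 1).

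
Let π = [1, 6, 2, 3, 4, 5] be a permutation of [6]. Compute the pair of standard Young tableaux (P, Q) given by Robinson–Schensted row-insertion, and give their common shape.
P = [1, 2, 3, 4, 5] / [6];  Q = [1, 2, 4, 5, 6] / [3];  common shape = (5, 1)

Row-insert the values π_1, π_2, … into P one at a time, bumping the leftmost entry strictly greater than the inserted value down to the next row. The recording tableau Q records, in position (i, j), the step at which that cell was added to P.
  Insert 1 (step 1): P = [1];  Q = [1]
  Insert 6 (step 2): P = [1, 6];  Q = [1, 2]
  Insert 2 (step 3): P = [1, 2] / [6];  Q = [1, 2] / [3]
  Insert 3 (step 4): P = [1, 2, 3] / [6];  Q = [1, 2, 4] / [3]
  Insert 4 (step 5): P = [1, 2, 3, 4] / [6];  Q = [1, 2, 4, 5] / [3]
  Insert 5 (step 6): P = [1, 2, 3, 4, 5] / [6];  Q = [1, 2, 4, 5, 6] / [3]
Final shape: (5, 1).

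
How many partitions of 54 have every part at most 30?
p(54, parts ≤ 30) = 380392

Use the recurrence p(n, m) = p(n, m−1) + p(n−m, m): either the largest part is < m (count p(n, m−1)) or the largest part is exactly m (remove one copy of m, count p(n−m, m)). With p(0, ·) = 1 this gives p(54, parts ≤ 30) = 380392. (By conjugating Young diagrams, this also counts partitions of 54 into at most 30 parts.)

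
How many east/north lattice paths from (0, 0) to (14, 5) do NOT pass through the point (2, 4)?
Number of paths = 11433

Total paths from (0, 0) to (14, 5): C(19, 14) = 11628. Paths through (2, 4): (paths (0, 0) → (2, 4)) × (paths (2, 4) → (14, 5)) = C(6, 2) · C(13, 12) = 15 · 13 = 195. Avoidance count = 11628 − 195 = 11433.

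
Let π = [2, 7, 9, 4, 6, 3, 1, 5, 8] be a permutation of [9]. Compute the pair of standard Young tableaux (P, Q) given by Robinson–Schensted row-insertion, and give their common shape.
P = [1, 3, 5, 8] / [2, 6] / [4, 9] / [7];  Q = [1, 2, 3, 9] / [4, 5] / [6, 8] / [7];  common shape = (4, 2, 2, 1)

Row-insert the values π_1, π_2, … into P one at a time, bumping the leftmost entry strictly greater than the inserted value down to the next row. The recording tableau Q records, in position (i, j), the step at which that cell was added to P.
  Insert 2 (step 1): P = [2];  Q = [1]
  Insert 7 (step 2): P = [2, 7];  Q = [1, 2]
  Insert 9 (step 3): P = [2, 7, 9];  Q = [1, 2, 3]
  Insert 4 (step 4): P = [2, 4, 9] / [7];  Q = [1, 2, 3] / [4]
  Insert 6 (step 5): P = [2, 4, 6] / [7, 9];  Q = [1, 2, 3] / [4, 5]
  Insert 3 (step 6): P = [2, 3, 6] / [4, 9] / [7];  Q = [1, 2, 3] / [4, 5] / [6]
  Insert 1 (step 7): P = [1, 3, 6] / [2, 9] / [4] / [7];  Q = [1, 2, 3] / [4, 5] / [6] / [7]
  Insert 5 (step 8): P = [1, 3, 5] / [2, 6] / [4, 9] / [7];  Q = [1, 2, 3] / [4, 5] / [6, 8] / [7]
  Insert 8 (step 9): P = [1, 3, 5, 8] / [2, 6] / [4, 9] / [7];  Q = [1, 2, 3, 9] / [4, 5] / [6, 8] / [7]
Final shape: (4, 2, 2, 1).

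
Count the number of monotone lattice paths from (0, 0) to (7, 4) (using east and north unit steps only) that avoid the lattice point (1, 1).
Number of paths = 162

Total paths from (0, 0) to (7, 4): C(11, 7) = 330. Paths through (1, 1): (paths (0, 0) → (1, 1)) × (paths (1, 1) → (7, 4)) = C(2, 1) · C(9, 6) = 2 · 84 = 168. Avoidance count = 330 − 168 = 162.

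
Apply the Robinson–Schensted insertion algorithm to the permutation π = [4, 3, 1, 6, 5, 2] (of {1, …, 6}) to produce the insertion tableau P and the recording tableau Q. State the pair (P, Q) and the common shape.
P = [1, 2] / [3, 5] / [4, 6];  Q = [1, 4] / [2, 5] / [3, 6];  common shape = (2, 2, 2)

Row-insert the values π_1, π_2, … into P one at a time, bumping the leftmost entry strictly greater than the inserted value down to the next row. The recording tableau Q records, in position (i, j), the step at which that cell was added to P.
  Insert 4 (step 1): P = [4];  Q = [1]
  Insert 3 (step 2): P = [3] / [4];  Q = [1] / [2]
  Insert 1 (step 3): P = [1] / [3] / [4];  Q = [1] / [2] / [3]
  Insert 6 (step 4): P = [1, 6] / [3] / [4];  Q = [1, 4] / [2] / [3]
  Insert 5 (step 5): P = [1, 5] / [3, 6] / [4];  Q = [1, 4] / [2, 5] / [3]
  Insert 2 (step 6): P = [1, 2] / [3, 5] / [4, 6];  Q = [1, 4] / [2, 5] / [3, 6]
Final shape: (2, 2, 2).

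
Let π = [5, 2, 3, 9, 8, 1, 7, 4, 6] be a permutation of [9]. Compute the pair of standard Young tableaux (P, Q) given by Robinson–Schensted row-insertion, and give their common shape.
P = [1, 3, 4, 6] / [2, 7] / [5, 8] / [9];  Q = [1, 3, 4, 9] / [2, 5] / [6, 7] / [8];  common shape = (4, 2, 2, 1)

Row-insert the values π_1, π_2, … into P one at a time, bumping the leftmost entry strictly greater than the inserted value down to the next row. The recording tableau Q records, in position (i, j), the step at which that cell was added to P.
  Insert 5 (step 1): P = [5];  Q = [1]
  Insert 2 (step 2): P = [2] / [5];  Q = [1] / [2]
  Insert 3 (step 3): P = [2, 3] / [5];  Q = [1, 3] / [2]
  Insert 9 (step 4): P = [2, 3, 9] / [5];  Q = [1, 3, 4] / [2]
  Insert 8 (step 5): P = [2, 3, 8] / [5, 9];  Q = [1, 3, 4] / [2, 5]
  Insert 1 (step 6): P = [1, 3, 8] / [2, 9] / [5];  Q = [1, 3, 4] / [2, 5] / [6]
  Insert 7 (step 7): P = [1, 3, 7] / [2, 8] / [5, 9];  Q = [1, 3, 4] / [2, 5] / [6, 7]
  Insert 4 (step 8): P = [1, 3, 4] / [2, 7] / [5, 8] / [9];  Q = [1, 3, 4] / [2, 5] / [6, 7] / [8]
  Insert 6 (step 9): P = [1, 3, 4, 6] / [2, 7] / [5, 8] / [9];  Q = [1, 3, 4, 9] / [2, 5] / [6, 7] / [8]
Final shape: (4, 2, 2, 1).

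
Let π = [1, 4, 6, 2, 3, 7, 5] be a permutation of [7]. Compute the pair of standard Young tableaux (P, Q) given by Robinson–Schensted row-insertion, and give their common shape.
P = [1, 2, 3, 5] / [4, 6, 7];  Q = [1, 2, 3, 6] / [4, 5, 7];  common shape = (4, 3)

Row-insert the values π_1, π_2, … into P one at a time, bumping the leftmost entry strictly greater than the inserted value down to the next row. The recording tableau Q records, in position (i, j), the step at which that cell was added to P.
  Insert 1 (step 1): P = [1];  Q = [1]
  Insert 4 (step 2): P = [1, 4];  Q = [1, 2]
  Insert 6 (step 3): P = [1, 4, 6];  Q = [1, 2, 3]
  Insert 2 (step 4): P = [1, 2, 6] / [4];  Q = [1, 2, 3] / [4]
  Insert 3 (step 5): P = [1, 2, 3] / [4, 6];  Q = [1, 2, 3] / [4, 5]
  Insert 7 (step 6): P = [1, 2, 3, 7] / [4, 6];  Q = [1, 2, 3, 6] / [4, 5]
  Insert 5 (step 7): P = [1, 2, 3, 5] / [4, 6, 7];  Q = [1, 2, 3, 6] / [4, 5, 7]
Final shape: (4, 3).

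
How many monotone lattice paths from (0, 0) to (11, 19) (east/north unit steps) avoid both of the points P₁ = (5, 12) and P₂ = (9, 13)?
Number of paths = 30947252

Inclusion–exclusion. Total paths: C(30, 11) = 54627300. Through P₁: C(17, 5)·C(13, 6) = 10618608. Through P₂: C(22, 9)·C(8, 2) = 13927760. Since P₁ is strictly southwest of P₂, a monotone path through both must visit P₁ then P₂; paths through both = C(17, 5)·C(5, 4)·C(8, 2) = 866320. Avoid both = 54627300 − 10618608 − 13927760 + 866320 = 30947252.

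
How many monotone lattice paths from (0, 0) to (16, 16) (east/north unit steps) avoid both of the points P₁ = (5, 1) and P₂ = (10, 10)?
Number of paths = 395107974

Inclusion–exclusion. Total paths: C(32, 16) = 601080390. Through P₁: C(6, 5)·C(26, 11) = 46356960. Through P₂: C(20, 10)·C(12, 6) = 170714544. Since P₁ is strictly southwest of P₂, a monotone path through both must visit P₁ then P₂; paths through both = C(6, 5)·C(14, 5)·C(12, 6) = 11099088. Avoid both = 601080390 − 46356960 − 170714544 + 11099088 = 395107974.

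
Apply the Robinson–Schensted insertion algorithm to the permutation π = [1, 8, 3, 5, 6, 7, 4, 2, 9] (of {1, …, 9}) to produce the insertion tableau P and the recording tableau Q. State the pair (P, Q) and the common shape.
P = [1, 2, 4, 6, 7, 9] / [3] / [5] / [8];  Q = [1, 2, 4, 5, 6, 9] / [3] / [7] / [8];  common shape = (6, 1, 1, 1)

Row-insert the values π_1, π_2, … into P one at a time, bumping the leftmost entry strictly greater than the inserted value down to the next row. The recording tableau Q records, in position (i, j), the step at which that cell was added to P.
  Insert 1 (step 1): P = [1];  Q = [1]
  Insert 8 (step 2): P = [1, 8];  Q = [1, 2]
  Insert 3 (step 3): P = [1, 3] / [8];  Q = [1, 2] / [3]
  Insert 5 (step 4): P = [1, 3, 5] / [8];  Q = [1, 2, 4] / [3]
  Insert 6 (step 5): P = [1, 3, 5, 6] / [8];  Q = [1, 2, 4, 5] / [3]
  Insert 7 (step 6): P = [1, 3, 5, 6, 7] / [8];  Q = [1, 2, 4, 5, 6] / [3]
  Insert 4 (step 7): P = [1, 3, 4, 6, 7] / [5] / [8];  Q = [1, 2, 4, 5, 6] / [3] / [7]
  Insert 2 (step 8): P = [1, 2, 4, 6, 7] / [3] / [5] / [8];  Q = [1, 2, 4, 5, 6] / [3] / [7] / [8]
  Insert 9 (step 9): P = [1, 2, 4, 6, 7, 9] / [3] / [5] / [8];  Q = [1, 2, 4, 5, 6, 9] / [3] / [7] / [8]
Final shape: (6, 1, 1, 1).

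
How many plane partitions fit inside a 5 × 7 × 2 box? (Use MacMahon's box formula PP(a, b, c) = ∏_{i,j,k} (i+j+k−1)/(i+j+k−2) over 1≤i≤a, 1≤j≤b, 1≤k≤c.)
PP(5, 7, 2) = 169884

Evaluate the triple product over i = 1..5, j = 1..7, k = 1..2. The factors are (2/1) · (3/2) · (3/2) · (4/3) · (4/3) · (5/4) · (5/4) · (6/5) · … (70 factors total). The numerators and denominators telescope so the product is an integer; carrying out the multiplication exactly gives PP(5, 7, 2) = 169884.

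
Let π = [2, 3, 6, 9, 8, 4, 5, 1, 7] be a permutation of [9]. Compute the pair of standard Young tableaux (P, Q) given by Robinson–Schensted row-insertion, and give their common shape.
P = [1, 3, 4, 5, 7] / [2, 8] / [6] / [9];  Q = [1, 2, 3, 4, 9] / [5, 7] / [6] / [8];  common shape = (5, 2, 1, 1)

Row-insert the values π_1, π_2, … into P one at a time, bumping the leftmost entry strictly greater than the inserted value down to the next row. The recording tableau Q records, in position (i, j), the step at which that cell was added to P.
  Insert 2 (step 1): P = [2];  Q = [1]
  Insert 3 (step 2): P = [2, 3];  Q = [1, 2]
  Insert 6 (step 3): P = [2, 3, 6];  Q = [1, 2, 3]
  Insert 9 (step 4): P = [2, 3, 6, 9];  Q = [1, 2, 3, 4]
  Insert 8 (step 5): P = [2, 3, 6, 8] / [9];  Q = [1, 2, 3, 4] / [5]
  Insert 4 (step 6): P = [2, 3, 4, 8] / [6] / [9];  Q = [1, 2, 3, 4] / [5] / [6]
  Insert 5 (step 7): P = [2, 3, 4, 5] / [6, 8] / [9];  Q = [1, 2, 3, 4] / [5, 7] / [6]
  Insert 1 (step 8): P = [1, 3, 4, 5] / [2, 8] / [6] / [9];  Q = [1, 2, 3, 4] / [5, 7] / [6] / [8]
  Insert 7 (step 9): P = [1, 3, 4, 5, 7] / [2, 8] / [6] / [9];  Q = [1, 2, 3, 4, 9] / [5, 7] / [6] / [8]
Final shape: (5, 2, 1, 1).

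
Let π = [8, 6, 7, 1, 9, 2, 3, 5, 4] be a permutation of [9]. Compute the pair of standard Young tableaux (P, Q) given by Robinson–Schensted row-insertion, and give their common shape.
P = [1, 2, 3, 4] / [5, 7, 9] / [6] / [8];  Q = [1, 3, 5, 8] / [2, 6, 7] / [4] / [9];  common shape = (4, 3, 1, 1)

Row-insert the values π_1, π_2, … into P one at a time, bumping the leftmost entry strictly greater than the inserted value down to the next row. The recording tableau Q records, in position (i, j), the step at which that cell was added to P.
  Insert 8 (step 1): P = [8];  Q = [1]
  Insert 6 (step 2): P = [6] / [8];  Q = [1] / [2]
  Insert 7 (step 3): P = [6, 7] / [8];  Q = [1, 3] / [2]
  Insert 1 (step 4): P = [1, 7] / [6] / [8];  Q = [1, 3] / [2] / [4]
  Insert 9 (step 5): P = [1, 7, 9] / [6] / [8];  Q = [1, 3, 5] / [2] / [4]
  Insert 2 (step 6): P = [1, 2, 9] / [6, 7] / [8];  Q = [1, 3, 5] / [2, 6] / [4]
  Insert 3 (step 7): P = [1, 2, 3] / [6, 7, 9] / [8];  Q = [1, 3, 5] / [2, 6, 7] / [4]
  Insert 5 (step 8): P = [1, 2, 3, 5] / [6, 7, 9] / [8];  Q = [1, 3, 5, 8] / [2, 6, 7] / [4]
  Insert 4 (step 9): P = [1, 2, 3, 4] / [5, 7, 9] / [6] / [8];  Q = [1, 3, 5, 8] / [2, 6, 7] / [4] / [9]
Final shape: (4, 3, 1, 1).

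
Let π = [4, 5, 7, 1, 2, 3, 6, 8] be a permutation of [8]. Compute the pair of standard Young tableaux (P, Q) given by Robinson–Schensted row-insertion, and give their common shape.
P = [1, 2, 3, 6, 8] / [4, 5, 7];  Q = [1, 2, 3, 7, 8] / [4, 5, 6];  common shape = (5, 3)

Row-insert the values π_1, π_2, … into P one at a time, bumping the leftmost entry strictly greater than the inserted value down to the next row. The recording tableau Q records, in position (i, j), the step at which that cell was added to P.
  Insert 4 (step 1): P = [4];  Q = [1]
  Insert 5 (step 2): P = [4, 5];  Q = [1, 2]
  Insert 7 (step 3): P = [4, 5, 7];  Q = [1, 2, 3]
  Insert 1 (step 4): P = [1, 5, 7] / [4];  Q = [1, 2, 3] / [4]
  Insert 2 (step 5): P = [1, 2, 7] / [4, 5];  Q = [1, 2, 3] / [4, 5]
  Insert 3 (step 6): P = [1, 2, 3] / [4, 5, 7];  Q = [1, 2, 3] / [4, 5, 6]
  Insert 6 (step 7): P = [1, 2, 3, 6] / [4, 5, 7];  Q = [1, 2, 3, 7] / [4, 5, 6]
  Insert 8 (step 8): P = [1, 2, 3, 6, 8] / [4, 5, 7];  Q = [1, 2, 3, 7, 8] / [4, 5, 6]
Final shape: (5, 3).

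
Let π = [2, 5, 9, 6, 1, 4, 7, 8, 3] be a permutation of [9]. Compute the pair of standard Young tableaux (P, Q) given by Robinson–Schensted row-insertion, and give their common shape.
P = [1, 3, 6, 7, 8] / [2, 4] / [5] / [9];  Q = [1, 2, 3, 7, 8] / [4, 6] / [5] / [9];  common shape = (5, 2, 1, 1)

Row-insert the values π_1, π_2, … into P one at a time, bumping the leftmost entry strictly greater than the inserted value down to the next row. The recording tableau Q records, in position (i, j), the step at which that cell was added to P.
  Insert 2 (step 1): P = [2];  Q = [1]
  Insert 5 (step 2): P = [2, 5];  Q = [1, 2]
  Insert 9 (step 3): P = [2, 5, 9];  Q = [1, 2, 3]
  Insert 6 (step 4): P = [2, 5, 6] / [9];  Q = [1, 2, 3] / [4]
  Insert 1 (step 5): P = [1, 5, 6] / [2] / [9];  Q = [1, 2, 3] / [4] / [5]
  Insert 4 (step 6): P = [1, 4, 6] / [2, 5] / [9];  Q = [1, 2, 3] / [4, 6] / [5]
  Insert 7 (step 7): P = [1, 4, 6, 7] / [2, 5] / [9];  Q = [1, 2, 3, 7] / [4, 6] / [5]
  Insert 8 (step 8): P = [1, 4, 6, 7, 8] / [2, 5] / [9];  Q = [1, 2, 3, 7, 8] / [4, 6] / [5]
  Insert 3 (step 9): P = [1, 3, 6, 7, 8] / [2, 4] / [5] / [9];  Q = [1, 2, 3, 7, 8] / [4, 6] / [5] / [9]
Final shape: (5, 2, 1, 1).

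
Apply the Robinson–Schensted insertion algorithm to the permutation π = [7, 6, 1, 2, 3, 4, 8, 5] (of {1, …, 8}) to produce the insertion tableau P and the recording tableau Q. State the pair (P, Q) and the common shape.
P = [1, 2, 3, 4, 5] / [6, 8] / [7];  Q = [1, 4, 5, 6, 7] / [2, 8] / [3];  common shape = (5, 2, 1)

Row-insert the values π_1, π_2, … into P one at a time, bumping the leftmost entry strictly greater than the inserted value down to the next row. The recording tableau Q records, in position (i, j), the step at which that cell was added to P.
  Insert 7 (step 1): P = [7];  Q = [1]
  Insert 6 (step 2): P = [6] / [7];  Q = [1] / [2]
  Insert 1 (step 3): P = [1] / [6] / [7];  Q = [1] / [2] / [3]
  Insert 2 (step 4): P = [1, 2] / [6] / [7];  Q = [1, 4] / [2] / [3]
  Insert 3 (step 5): P = [1, 2, 3] / [6] / [7];  Q = [1, 4, 5] / [2] / [3]
  Insert 4 (step 6): P = [1, 2, 3, 4] / [6] / [7];  Q = [1, 4, 5, 6] / [2] / [3]
  Insert 8 (step 7): P = [1, 2, 3, 4, 8] / [6] / [7];  Q = [1, 4, 5, 6, 7] / [2] / [3]
  Insert 5 (step 8): P = [1, 2, 3, 4, 5] / [6, 8] / [7];  Q = [1, 4, 5, 6, 7] / [2, 8] / [3]
Final shape: (5, 2, 1).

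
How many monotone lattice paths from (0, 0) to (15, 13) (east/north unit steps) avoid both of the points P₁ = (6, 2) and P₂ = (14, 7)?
Number of paths = 32177572

Inclusion–exclusion. Total paths: C(28, 15) = 37442160. Through P₁: C(8, 6)·C(20, 9) = 4702880. Through P₂: C(21, 14)·C(7, 1) = 813960. Since P₁ is strictly southwest of P₂, a monotone path through both must visit P₁ then P₂; paths through both = C(8, 6)·C(13, 8)·C(7, 1) = 252252. Avoid both = 37442160 − 4702880 − 813960 + 252252 = 32177572.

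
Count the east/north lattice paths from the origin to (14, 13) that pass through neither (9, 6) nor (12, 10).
Number of paths = 11379630

Inclusion–exclusion. Total paths: C(27, 14) = 20058300. Through P₁: C(15, 9)·C(12, 5) = 3963960. Through P₂: C(22, 12)·C(5, 2) = 6466460. Since P₁ is strictly southwest of P₂, a monotone path through both must visit P₁ then P₂; paths through both = C(15, 9)·C(7, 3)·C(5, 2) = 1751750. Avoid both = 20058300 − 3963960 − 6466460 + 1751750 = 11379630.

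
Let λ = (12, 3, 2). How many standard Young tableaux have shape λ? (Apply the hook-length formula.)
# SYT of shape (12, 3, 2) = 20400

Hook-length formula: f^λ = n! / Π hook(c), product over all cells c of the Young diagram. For λ = (12, 3, 2), n = 17 boxes. Hook lengths by row (left-to-right, top-to-bottom): [14, 13, 11, 9, 8, 7, 6, 5, 4, 3, 2, 1]; [4, 3, 1]; [2, 1]. Product of hooks = 17435658240. So f^λ = 17! / 17435658240 = 355687428096000 / 17435658240 = 20400.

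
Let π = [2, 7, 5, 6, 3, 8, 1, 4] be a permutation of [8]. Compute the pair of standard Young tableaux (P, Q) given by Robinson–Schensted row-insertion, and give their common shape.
P = [1, 3, 4, 8] / [2, 6] / [5] / [7];  Q = [1, 2, 4, 6] / [3, 8] / [5] / [7];  common shape = (4, 2, 1, 1)

Row-insert the values π_1, π_2, … into P one at a time, bumping the leftmost entry strictly greater than the inserted value down to the next row. The recording tableau Q records, in position (i, j), the step at which that cell was added to P.
  Insert 2 (step 1): P = [2];  Q = [1]
  Insert 7 (step 2): P = [2, 7];  Q = [1, 2]
  Insert 5 (step 3): P = [2, 5] / [7];  Q = [1, 2] / [3]
  Insert 6 (step 4): P = [2, 5, 6] / [7];  Q = [1, 2, 4] / [3]
  Insert 3 (step 5): P = [2, 3, 6] / [5] / [7];  Q = [1, 2, 4] / [3] / [5]
  Insert 8 (step 6): P = [2, 3, 6, 8] / [5] / [7];  Q = [1, 2, 4, 6] / [3] / [5]
  Insert 1 (step 7): P = [1, 3, 6, 8] / [2] / [5] / [7];  Q = [1, 2, 4, 6] / [3] / [5] / [7]
  Insert 4 (step 8): P = [1, 3, 4, 8] / [2, 6] / [5] / [7];  Q = [1, 2, 4, 6] / [3, 8] / [5] / [7]
Final shape: (4, 2, 1, 1).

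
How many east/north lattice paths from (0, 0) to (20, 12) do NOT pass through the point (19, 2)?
Number of paths = 225790530

Total paths from (0, 0) to (20, 12): C(32, 20) = 225792840. Paths through (19, 2): (paths (0, 0) → (19, 2)) × (paths (19, 2) → (20, 12)) = C(21, 19) · C(11, 1) = 210 · 11 = 2310. Avoidance count = 225792840 − 2310 = 225790530.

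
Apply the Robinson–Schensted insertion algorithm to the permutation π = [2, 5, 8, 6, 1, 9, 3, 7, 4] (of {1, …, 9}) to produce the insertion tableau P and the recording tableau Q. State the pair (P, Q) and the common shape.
P = [1, 3, 4, 7] / [2, 5, 6] / [8, 9];  Q = [1, 2, 3, 6] / [4, 7, 8] / [5, 9];  common shape = (4, 3, 2)

Row-insert the values π_1, π_2, … into P one at a time, bumping the leftmost entry strictly greater than the inserted value down to the next row. The recording tableau Q records, in position (i, j), the step at which that cell was added to P.
  Insert 2 (step 1): P = [2];  Q = [1]
  Insert 5 (step 2): P = [2, 5];  Q = [1, 2]
  Insert 8 (step 3): P = [2, 5, 8];  Q = [1, 2, 3]
  Insert 6 (step 4): P = [2, 5, 6] / [8];  Q = [1, 2, 3] / [4]
  Insert 1 (step 5): P = [1, 5, 6] / [2] / [8];  Q = [1, 2, 3] / [4] / [5]
  Insert 9 (step 6): P = [1, 5, 6, 9] / [2] / [8];  Q = [1, 2, 3, 6] / [4] / [5]
  Insert 3 (step 7): P = [1, 3, 6, 9] / [2, 5] / [8];  Q = [1, 2, 3, 6] / [4, 7] / [5]
  Insert 7 (step 8): P = [1, 3, 6, 7] / [2, 5, 9] / [8];  Q = [1, 2, 3, 6] / [4, 7, 8] / [5]
  Insert 4 (step 9): P = [1, 3, 4, 7] / [2, 5, 6] / [8, 9];  Q = [1, 2, 3, 6] / [4, 7, 8] / [5, 9]
Final shape: (4, 3, 2).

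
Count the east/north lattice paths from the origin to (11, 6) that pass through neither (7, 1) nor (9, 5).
Number of paths = 5722

Inclusion–exclusion. Total paths: C(17, 11) = 12376. Through P₁: C(8, 7)·C(9, 4) = 1008. Through P₂: C(14, 9)·C(3, 2) = 6006. Since P₁ is strictly southwest of P₂, a monotone path through both must visit P₁ then P₂; paths through both = C(8, 7)·C(6, 2)·C(3, 2) = 360. Avoid both = 12376 − 1008 − 6006 + 360 = 5722.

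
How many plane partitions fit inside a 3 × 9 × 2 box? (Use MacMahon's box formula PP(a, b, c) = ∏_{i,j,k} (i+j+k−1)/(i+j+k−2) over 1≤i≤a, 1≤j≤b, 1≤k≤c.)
PP(3, 9, 2) = 15730

Evaluate the triple product over i = 1..3, j = 1..9, k = 1..2. The factors are (2/1) · (3/2) · (3/2) · (4/3) · (4/3) · (5/4) · (5/4) · (6/5) · … (54 factors total). The numerators and denominators telescope so the product is an integer; carrying out the multiplication exactly gives PP(3, 9, 2) = 15730.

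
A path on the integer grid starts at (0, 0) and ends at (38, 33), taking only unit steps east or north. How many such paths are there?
Number of paths = 187265264199657100730

A monotone lattice path from (0, 0) to (38, 33) consists of 38 east steps and 33 north steps in some order, so it is determined by which 38 of the 71 steps are east. The count is C(71, 38) = 187265264199657100730.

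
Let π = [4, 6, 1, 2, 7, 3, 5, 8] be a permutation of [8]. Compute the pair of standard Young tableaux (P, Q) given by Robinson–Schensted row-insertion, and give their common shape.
P = [1, 2, 3, 5, 8] / [4, 6, 7];  Q = [1, 2, 5, 7, 8] / [3, 4, 6];  common shape = (5, 3)

Row-insert the values π_1, π_2, … into P one at a time, bumping the leftmost entry strictly greater than the inserted value down to the next row. The recording tableau Q records, in position (i, j), the step at which that cell was added to P.
  Insert 4 (step 1): P = [4];  Q = [1]
  Insert 6 (step 2): P = [4, 6];  Q = [1, 2]
  Insert 1 (step 3): P = [1, 6] / [4];  Q = [1, 2] / [3]
  Insert 2 (step 4): P = [1, 2] / [4, 6];  Q = [1, 2] / [3, 4]
  Insert 7 (step 5): P = [1, 2, 7] / [4, 6];  Q = [1, 2, 5] / [3, 4]
  Insert 3 (step 6): P = [1, 2, 3] / [4, 6, 7];  Q = [1, 2, 5] / [3, 4, 6]
  Insert 5 (step 7): P = [1, 2, 3, 5] / [4, 6, 7];  Q = [1, 2, 5, 7] / [3, 4, 6]
  Insert 8 (step 8): P = [1, 2, 3, 5, 8] / [4, 6, 7];  Q = [1, 2, 5, 7, 8] / [3, 4, 6]
Final shape: (5, 3).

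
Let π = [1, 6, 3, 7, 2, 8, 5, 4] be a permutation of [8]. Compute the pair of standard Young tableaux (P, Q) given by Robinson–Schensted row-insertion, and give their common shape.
P = [1, 2, 4, 8] / [3, 5] / [6, 7];  Q = [1, 2, 4, 6] / [3, 7] / [5, 8];  common shape = (4, 2, 2)

Row-insert the values π_1, π_2, … into P one at a time, bumping the leftmost entry strictly greater than the inserted value down to the next row. The recording tableau Q records, in position (i, j), the step at which that cell was added to P.
  Insert 1 (step 1): P = [1];  Q = [1]
  Insert 6 (step 2): P = [1, 6];  Q = [1, 2]
  Insert 3 (step 3): P = [1, 3] / [6];  Q = [1, 2] / [3]
  Insert 7 (step 4): P = [1, 3, 7] / [6];  Q = [1, 2, 4] / [3]
  Insert 2 (step 5): P = [1, 2, 7] / [3] / [6];  Q = [1, 2, 4] / [3] / [5]
  Insert 8 (step 6): P = [1, 2, 7, 8] / [3] / [6];  Q = [1, 2, 4, 6] / [3] / [5]
  Insert 5 (step 7): P = [1, 2, 5, 8] / [3, 7] / [6];  Q = [1, 2, 4, 6] / [3, 7] / [5]
  Insert 4 (step 8): P = [1, 2, 4, 8] / [3, 5] / [6, 7];  Q = [1, 2, 4, 6] / [3, 7] / [5, 8]
Final shape: (4, 2, 2).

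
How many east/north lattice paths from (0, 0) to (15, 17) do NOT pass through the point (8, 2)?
Number of paths = 558048240

Total paths from (0, 0) to (15, 17): C(32, 15) = 565722720. Paths through (8, 2): (paths (0, 0) → (8, 2)) × (paths (8, 2) → (15, 17)) = C(10, 8) · C(22, 7) = 45 · 170544 = 7674480. Avoidance count = 565722720 − 7674480 = 558048240.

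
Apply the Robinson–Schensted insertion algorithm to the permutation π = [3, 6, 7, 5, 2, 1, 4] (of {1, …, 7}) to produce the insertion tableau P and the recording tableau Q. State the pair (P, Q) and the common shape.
P = [1, 4, 7] / [2, 5] / [3] / [6];  Q = [1, 2, 3] / [4, 7] / [5] / [6];  common shape = (3, 2, 1, 1)

Row-insert the values π_1, π_2, … into P one at a time, bumping the leftmost entry strictly greater than the inserted value down to the next row. The recording tableau Q records, in position (i, j), the step at which that cell was added to P.
  Insert 3 (step 1): P = [3];  Q = [1]
  Insert 6 (step 2): P = [3, 6];  Q = [1, 2]
  Insert 7 (step 3): P = [3, 6, 7];  Q = [1, 2, 3]
  Insert 5 (step 4): P = [3, 5, 7] / [6];  Q = [1, 2, 3] / [4]
  Insert 2 (step 5): P = [2, 5, 7] / [3] / [6];  Q = [1, 2, 3] / [4] / [5]
  Insert 1 (step 6): P = [1, 5, 7] / [2] / [3] / [6];  Q = [1, 2, 3] / [4] / [5] / [6]
  Insert 4 (step 7): P = [1, 4, 7] / [2, 5] / [3] / [6];  Q = [1, 2, 3] / [4, 7] / [5] / [6]
Final shape: (3, 2, 1, 1).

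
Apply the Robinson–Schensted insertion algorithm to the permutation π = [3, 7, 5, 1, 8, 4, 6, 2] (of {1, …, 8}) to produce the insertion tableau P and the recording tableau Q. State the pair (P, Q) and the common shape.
P = [1, 2, 6] / [3, 4, 8] / [5] / [7];  Q = [1, 2, 5] / [3, 6, 7] / [4] / [8];  common shape = (3, 3, 1, 1)

Row-insert the values π_1, π_2, … into P one at a time, bumping the leftmost entry strictly greater than the inserted value down to the next row. The recording tableau Q records, in position (i, j), the step at which that cell was added to P.
  Insert 3 (step 1): P = [3];  Q = [1]
  Insert 7 (step 2): P = [3, 7];  Q = [1, 2]
  Insert 5 (step 3): P = [3, 5] / [7];  Q = [1, 2] / [3]
  Insert 1 (step 4): P = [1, 5] / [3] / [7];  Q = [1, 2] / [3] / [4]
  Insert 8 (step 5): P = [1, 5, 8] / [3] / [7];  Q = [1, 2, 5] / [3] / [4]
  Insert 4 (step 6): P = [1, 4, 8] / [3, 5] / [7];  Q = [1, 2, 5] / [3, 6] / [4]
  Insert 6 (step 7): P = [1, 4, 6] / [3, 5, 8] / [7];  Q = [1, 2, 5] / [3, 6, 7] / [4]
  Insert 2 (step 8): P = [1, 2, 6] / [3, 4, 8] / [5] / [7];  Q = [1, 2, 5] / [3, 6, 7] / [4] / [8]
Final shape: (3, 3, 1, 1).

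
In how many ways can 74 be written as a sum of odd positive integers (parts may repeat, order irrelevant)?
p_odd(74) = 44046

Enumerate partitions using only odd parts via the recurrence o(n, m) = o(n, m−2) + o(n−m, m) over odd m, starting from the largest odd part ≤ n. This gives p_odd(74) = 44046. (Euler's theorem: equals the count of distinct-part partitions.)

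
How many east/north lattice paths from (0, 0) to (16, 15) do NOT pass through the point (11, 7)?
Number of paths = 259582707

Total paths from (0, 0) to (16, 15): C(31, 16) = 300540195. Paths through (11, 7): (paths (0, 0) → (11, 7)) × (paths (11, 7) → (16, 15)) = C(18, 11) · C(13, 5) = 31824 · 1287 = 40957488. Avoidance count = 300540195 − 40957488 = 259582707.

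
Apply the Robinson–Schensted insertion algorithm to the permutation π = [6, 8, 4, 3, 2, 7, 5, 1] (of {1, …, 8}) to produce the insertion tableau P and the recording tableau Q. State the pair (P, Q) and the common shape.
P = [1, 5] / [2, 7] / [3, 8] / [4] / [6];  Q = [1, 2] / [3, 6] / [4, 7] / [5] / [8];  common shape = (2, 2, 2, 1, 1)

Row-insert the values π_1, π_2, … into P one at a time, bumping the leftmost entry strictly greater than the inserted value down to the next row. The recording tableau Q records, in position (i, j), the step at which that cell was added to P.
  Insert 6 (step 1): P = [6];  Q = [1]
  Insert 8 (step 2): P = [6, 8];  Q = [1, 2]
  Insert 4 (step 3): P = [4, 8] / [6];  Q = [1, 2] / [3]
  Insert 3 (step 4): P = [3, 8] / [4] / [6];  Q = [1, 2] / [3] / [4]
  Insert 2 (step 5): P = [2, 8] / [3] / [4] / [6];  Q = [1, 2] / [3] / [4] / [5]
  Insert 7 (step 6): P = [2, 7] / [3, 8] / [4] / [6];  Q = [1, 2] / [3, 6] / [4] / [5]
  Insert 5 (step 7): P = [2, 5] / [3, 7] / [4, 8] / [6];  Q = [1, 2] / [3, 6] / [4, 7] / [5]
  Insert 1 (step 8): P = [1, 5] / [2, 7] / [3, 8] / [4] / [6];  Q = [1, 2] / [3, 6] / [4, 7] / [5] / [8]
Final shape: (2, 2, 2, 1, 1).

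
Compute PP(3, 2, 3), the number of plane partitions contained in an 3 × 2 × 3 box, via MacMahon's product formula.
PP(3, 2, 3) = 175

Evaluate the triple product over i = 1..3, j = 1..2, k = 1..3. The factors are (2/1) · (3/2) · (4/3) · (3/2) · (4/3) · (5/4) · (3/2) · (4/3) · … (18 factors total). The numerators and denominators telescope so the product is an integer; carrying out the multiplication exactly gives PP(3, 2, 3) = 175.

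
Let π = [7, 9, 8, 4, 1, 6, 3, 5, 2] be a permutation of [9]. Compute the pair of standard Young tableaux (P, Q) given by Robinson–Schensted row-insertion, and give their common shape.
P = [1, 2, 5] / [3, 6] / [4, 8] / [7] / [9];  Q = [1, 2, 8] / [3, 6] / [4, 7] / [5] / [9];  common shape = (3, 2, 2, 1, 1)

Row-insert the values π_1, π_2, … into P one at a time, bumping the leftmost entry strictly greater than the inserted value down to the next row. The recording tableau Q records, in position (i, j), the step at which that cell was added to P.
  Insert 7 (step 1): P = [7];  Q = [1]
  Insert 9 (step 2): P = [7, 9];  Q = [1, 2]
  Insert 8 (step 3): P = [7, 8] / [9];  Q = [1, 2] / [3]
  Insert 4 (step 4): P = [4, 8] / [7] / [9];  Q = [1, 2] / [3] / [4]
  Insert 1 (step 5): P = [1, 8] / [4] / [7] / [9];  Q = [1, 2] / [3] / [4] / [5]
  Insert 6 (step 6): P = [1, 6] / [4, 8] / [7] / [9];  Q = [1, 2] / [3, 6] / [4] / [5]
  Insert 3 (step 7): P = [1, 3] / [4, 6] / [7, 8] / [9];  Q = [1, 2] / [3, 6] / [4, 7] / [5]
  Insert 5 (step 8): P = [1, 3, 5] / [4, 6] / [7, 8] / [9];  Q = [1, 2, 8] / [3, 6] / [4, 7] / [5]
  Insert 2 (step 9): P = [1, 2, 5] / [3, 6] / [4, 8] / [7] / [9];  Q = [1, 2, 8] / [3, 6] / [4, 7] / [5] / [9]
Final shape: (3, 2, 2, 1, 1).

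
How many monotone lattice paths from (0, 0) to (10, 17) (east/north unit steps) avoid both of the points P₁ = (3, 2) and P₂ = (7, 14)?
Number of paths = 4769245

Inclusion–exclusion. Total paths: C(27, 10) = 8436285. Through P₁: C(5, 3)·C(22, 7) = 1705440. Through P₂: C(21, 7)·C(6, 3) = 2325600. Since P₁ is strictly southwest of P₂, a monotone path through both must visit P₁ then P₂; paths through both = C(5, 3)·C(16, 4)·C(6, 3) = 364000. Avoid both = 8436285 − 1705440 − 2325600 + 364000 = 4769245.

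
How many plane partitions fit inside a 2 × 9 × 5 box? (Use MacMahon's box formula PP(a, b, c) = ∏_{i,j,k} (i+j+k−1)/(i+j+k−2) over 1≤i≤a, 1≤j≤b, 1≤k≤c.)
PP(2, 9, 5) = 1002001

Evaluate the triple product over i = 1..2, j = 1..9, k = 1..5. The factors are (2/1) · (3/2) · (4/3) · (5/4) · (6/5) · (3/2) · (4/3) · (5/4) · … (90 factors total). The numerators and denominators telescope so the product is an integer; carrying out the multiplication exactly gives PP(2, 9, 5) = 1002001.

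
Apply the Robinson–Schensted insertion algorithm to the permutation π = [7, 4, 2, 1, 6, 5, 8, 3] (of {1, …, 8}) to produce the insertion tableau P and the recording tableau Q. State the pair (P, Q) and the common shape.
P = [1, 3, 8] / [2, 5] / [4, 6] / [7];  Q = [1, 5, 7] / [2, 6] / [3, 8] / [4];  common shape = (3, 2, 2, 1)

Row-insert the values π_1, π_2, … into P one at a time, bumping the leftmost entry strictly greater than the inserted value down to the next row. The recording tableau Q records, in position (i, j), the step at which that cell was added to P.
  Insert 7 (step 1): P = [7];  Q = [1]
  Insert 4 (step 2): P = [4] / [7];  Q = [1] / [2]
  Insert 2 (step 3): P = [2] / [4] / [7];  Q = [1] / [2] / [3]
  Insert 1 (step 4): P = [1] / [2] / [4] / [7];  Q = [1] / [2] / [3] / [4]
  Insert 6 (step 5): P = [1, 6] / [2] / [4] / [7];  Q = [1, 5] / [2] / [3] / [4]
  Insert 5 (step 6): P = [1, 5] / [2, 6] / [4] / [7];  Q = [1, 5] / [2, 6] / [3] / [4]
  Insert 8 (step 7): P = [1, 5, 8] / [2, 6] / [4] / [7];  Q = [1, 5, 7] / [2, 6] / [3] / [4]
  Insert 3 (step 8): P = [1, 3, 8] / [2, 5] / [4, 6] / [7];  Q = [1, 5, 7] / [2, 6] / [3, 8] / [4]
Final shape: (3, 2, 2, 1).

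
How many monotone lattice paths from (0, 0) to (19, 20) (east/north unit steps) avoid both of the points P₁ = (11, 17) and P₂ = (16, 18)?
Number of paths = 44628861210

Inclusion–exclusion. Total paths: C(39, 19) = 68923264410. Through P₁: C(28, 11)·C(11, 8) = 3543239700. Through P₂: C(34, 16)·C(5, 3) = 22039614300. Since P₁ is strictly southwest of P₂, a monotone path through both must visit P₁ then P₂; paths through both = C(28, 11)·C(6, 5)·C(5, 3) = 1288450800. Avoid both = 68923264410 − 3543239700 − 22039614300 + 1288450800 = 44628861210.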